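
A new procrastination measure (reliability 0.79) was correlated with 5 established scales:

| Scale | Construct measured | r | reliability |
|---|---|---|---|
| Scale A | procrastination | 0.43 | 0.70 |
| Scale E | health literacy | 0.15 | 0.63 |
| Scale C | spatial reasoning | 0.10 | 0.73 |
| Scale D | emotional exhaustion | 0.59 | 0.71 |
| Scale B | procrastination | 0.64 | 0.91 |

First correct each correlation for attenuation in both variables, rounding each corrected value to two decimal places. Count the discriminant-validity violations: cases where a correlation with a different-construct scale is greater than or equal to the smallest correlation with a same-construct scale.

1

Disattenuated r (r / √(r_scale · r_new)):
  Scale A (conv): 0.43 / √(0.70·0.79) = 0.58
  Scale E (disc): 0.15 / √(0.63·0.79) = 0.21
  Scale C (disc): 0.10 / √(0.73·0.79) = 0.13
  Scale D (disc): 0.59 / √(0.71·0.79) = 0.79
  Scale B (conv): 0.64 / √(0.91·0.79) = 0.75
Smallest convergent = 0.58. Discriminant values: 0.21, 0.13, 0.79; count ≥ 0.58 → 1.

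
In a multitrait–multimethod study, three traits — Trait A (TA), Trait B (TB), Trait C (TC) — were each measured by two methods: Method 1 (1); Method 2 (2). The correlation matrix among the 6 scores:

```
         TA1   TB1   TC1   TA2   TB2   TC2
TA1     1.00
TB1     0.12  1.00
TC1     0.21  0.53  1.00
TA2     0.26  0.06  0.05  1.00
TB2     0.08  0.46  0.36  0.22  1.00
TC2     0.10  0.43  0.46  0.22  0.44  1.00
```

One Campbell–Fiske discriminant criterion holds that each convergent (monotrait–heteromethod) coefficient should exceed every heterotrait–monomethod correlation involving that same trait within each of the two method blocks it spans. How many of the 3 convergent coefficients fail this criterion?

2

Each convergent coefficient versus the relevant comparison correlations:
TA (methods 1·2): 0.26 vs {0.12, 0.22, 0.21, 0.22} → pass.
TB (methods 1·2): 0.46 vs {0.12, 0.22, 0.53, 0.44} → fail.
TC (methods 1·2): 0.46 vs {0.21, 0.22, 0.53, 0.44} → fail.
2 of 3 fail.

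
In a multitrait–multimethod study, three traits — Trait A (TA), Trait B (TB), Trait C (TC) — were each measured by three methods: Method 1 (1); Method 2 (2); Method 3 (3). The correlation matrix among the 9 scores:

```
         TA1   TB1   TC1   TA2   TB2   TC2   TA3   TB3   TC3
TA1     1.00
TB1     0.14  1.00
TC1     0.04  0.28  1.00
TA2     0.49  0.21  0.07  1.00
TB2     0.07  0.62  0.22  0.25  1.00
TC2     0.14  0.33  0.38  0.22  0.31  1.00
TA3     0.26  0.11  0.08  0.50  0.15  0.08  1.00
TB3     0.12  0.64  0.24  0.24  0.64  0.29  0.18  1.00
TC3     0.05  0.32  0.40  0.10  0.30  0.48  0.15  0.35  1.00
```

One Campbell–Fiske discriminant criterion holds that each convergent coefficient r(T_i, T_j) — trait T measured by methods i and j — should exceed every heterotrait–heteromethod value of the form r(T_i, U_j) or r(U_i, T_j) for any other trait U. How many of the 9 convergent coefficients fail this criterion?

Each convergent coefficient versus the relevant comparison correlations:
TA (methods 1·2): 0.49 vs {0.07, 0.21, 0.14, 0.07} → pass.
TA (methods 1·3): 0.26 vs {0.12, 0.11, 0.05, 0.08} → pass.
TA (methods 2·3): 0.50 vs {0.24, 0.15, 0.10, 0.08} → pass.
TB (methods 1·2): 0.62 vs {0.21, 0.07, 0.33, 0.22} → pass.
TB (methods 1·3): 0.64 vs {0.11, 0.12, 0.32, 0.24} → pass.
TB (methods 2·3): 0.64 vs {0.15, 0.24, 0.30, 0.29} → pass.
TC (methods 1·2): 0.38 vs {0.07, 0.14, 0.22, 0.33} → pass.
TC (methods 1·3): 0.40 vs {0.08, 0.05, 0.24, 0.32} → pass.
TC (methods 2·3): 0.48 vs {0.08, 0.10, 0.29, 0.30} → pass.
0 of 9 fail.

0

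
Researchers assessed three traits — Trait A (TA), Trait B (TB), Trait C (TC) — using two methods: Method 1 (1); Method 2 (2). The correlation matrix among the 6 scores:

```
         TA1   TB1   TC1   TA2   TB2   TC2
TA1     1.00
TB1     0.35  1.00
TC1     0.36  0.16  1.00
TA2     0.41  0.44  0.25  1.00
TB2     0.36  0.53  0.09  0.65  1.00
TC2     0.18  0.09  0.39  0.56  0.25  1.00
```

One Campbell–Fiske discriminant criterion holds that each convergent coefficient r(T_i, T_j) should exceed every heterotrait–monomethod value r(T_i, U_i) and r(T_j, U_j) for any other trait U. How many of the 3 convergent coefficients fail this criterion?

Checking each validity diagonal entry against its comparison values:
TA (methods 1·2): 0.41 vs {0.35, 0.65, 0.36, 0.56} → fail.
TB (methods 1·2): 0.53 vs {0.35, 0.65, 0.16, 0.25} → fail.
TC (methods 1·2): 0.39 vs {0.36, 0.56, 0.16, 0.25} → fail.
3 of 3 fail.

3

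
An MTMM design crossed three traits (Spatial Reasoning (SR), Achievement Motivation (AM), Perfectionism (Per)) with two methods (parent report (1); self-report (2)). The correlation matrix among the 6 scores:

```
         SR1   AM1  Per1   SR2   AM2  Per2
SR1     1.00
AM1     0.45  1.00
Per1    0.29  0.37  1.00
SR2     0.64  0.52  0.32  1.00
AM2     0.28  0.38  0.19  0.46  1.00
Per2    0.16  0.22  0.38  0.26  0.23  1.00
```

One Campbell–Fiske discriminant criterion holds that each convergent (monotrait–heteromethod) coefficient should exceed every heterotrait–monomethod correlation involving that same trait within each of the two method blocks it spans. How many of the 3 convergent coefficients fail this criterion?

Checking each validity diagonal entry against its comparison values:
SR (methods 1·2): 0.64 vs {0.45, 0.46, 0.29, 0.26} → pass.
AM (methods 1·2): 0.38 vs {0.45, 0.46, 0.37, 0.23} → fail.
Per (methods 1·2): 0.38 vs {0.29, 0.26, 0.37, 0.23} → pass.
1 of 3 fail.

1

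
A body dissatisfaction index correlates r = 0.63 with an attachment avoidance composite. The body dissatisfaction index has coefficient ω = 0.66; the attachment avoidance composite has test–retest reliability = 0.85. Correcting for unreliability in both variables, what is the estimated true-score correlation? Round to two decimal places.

0.84

r_true = r_obs / √(r_xx · r_yy) = 0.63 / √(0.66 × 0.85) = 0.63 / √0.5610 = 0.63 / 0.7490 ≈ 0.84.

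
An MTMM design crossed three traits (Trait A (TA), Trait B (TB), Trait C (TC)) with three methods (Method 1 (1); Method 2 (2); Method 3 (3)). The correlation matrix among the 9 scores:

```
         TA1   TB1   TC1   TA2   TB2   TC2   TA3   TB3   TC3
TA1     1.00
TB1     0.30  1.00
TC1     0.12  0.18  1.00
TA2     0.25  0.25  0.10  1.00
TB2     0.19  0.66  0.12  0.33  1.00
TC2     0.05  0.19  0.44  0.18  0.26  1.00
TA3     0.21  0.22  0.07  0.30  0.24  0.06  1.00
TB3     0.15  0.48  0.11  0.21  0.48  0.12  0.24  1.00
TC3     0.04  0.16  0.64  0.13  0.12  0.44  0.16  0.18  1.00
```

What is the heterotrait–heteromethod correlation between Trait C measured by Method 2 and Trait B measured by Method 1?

0.19

Different traits and methods: r(TC2, TB1) = 0.19.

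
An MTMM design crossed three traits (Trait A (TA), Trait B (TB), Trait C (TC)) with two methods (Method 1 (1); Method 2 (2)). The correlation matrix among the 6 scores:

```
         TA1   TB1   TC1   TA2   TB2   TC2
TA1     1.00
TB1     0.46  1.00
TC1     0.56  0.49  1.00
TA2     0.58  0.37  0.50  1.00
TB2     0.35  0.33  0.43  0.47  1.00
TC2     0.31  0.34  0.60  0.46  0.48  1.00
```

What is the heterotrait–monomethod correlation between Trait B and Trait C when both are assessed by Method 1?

Different traits, same method: r(TB1, TC1) = 0.49.

0.49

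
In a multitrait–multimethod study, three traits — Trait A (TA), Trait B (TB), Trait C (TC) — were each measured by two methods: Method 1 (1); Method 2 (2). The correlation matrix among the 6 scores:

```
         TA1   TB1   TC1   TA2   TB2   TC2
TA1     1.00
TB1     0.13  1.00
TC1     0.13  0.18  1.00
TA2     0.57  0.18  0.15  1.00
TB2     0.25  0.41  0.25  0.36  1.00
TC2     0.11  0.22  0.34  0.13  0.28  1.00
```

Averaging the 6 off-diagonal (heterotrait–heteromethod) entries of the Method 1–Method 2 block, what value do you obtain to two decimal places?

HTHM values (method 1 × method 2): 0.25, 0.11, 0.18, 0.22, 0.15, 0.25; mean = 1.16/6 = 0.19.

0.19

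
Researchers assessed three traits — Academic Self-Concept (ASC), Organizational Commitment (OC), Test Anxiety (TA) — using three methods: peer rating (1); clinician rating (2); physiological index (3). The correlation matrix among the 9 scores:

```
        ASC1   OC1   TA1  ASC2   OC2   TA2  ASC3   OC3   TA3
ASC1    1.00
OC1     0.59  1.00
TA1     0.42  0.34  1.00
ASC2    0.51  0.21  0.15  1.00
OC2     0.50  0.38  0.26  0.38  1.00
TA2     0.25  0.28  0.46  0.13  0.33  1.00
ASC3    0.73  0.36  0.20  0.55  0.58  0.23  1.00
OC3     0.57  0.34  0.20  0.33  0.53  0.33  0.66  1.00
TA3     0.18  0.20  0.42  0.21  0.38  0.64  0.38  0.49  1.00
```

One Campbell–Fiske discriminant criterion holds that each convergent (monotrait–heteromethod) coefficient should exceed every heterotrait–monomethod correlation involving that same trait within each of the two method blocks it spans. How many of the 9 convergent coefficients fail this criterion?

6

Convergent coefficients and their comparison sets:
ASC (methods 1·2): 0.51 vs {0.59, 0.38, 0.42, 0.13} → fail.
ASC (methods 1·3): 0.73 vs {0.59, 0.66, 0.42, 0.38} → pass.
ASC (methods 2·3): 0.55 vs {0.38, 0.66, 0.13, 0.38} → fail.
OC (methods 1·2): 0.38 vs {0.59, 0.38, 0.34, 0.33} → fail.
OC (methods 1·3): 0.34 vs {0.59, 0.66, 0.34, 0.49} → fail.
OC (methods 2·3): 0.53 vs {0.38, 0.66, 0.33, 0.49} → fail.
TA (methods 1·2): 0.46 vs {0.42, 0.13, 0.34, 0.33} → pass.
TA (methods 1·3): 0.42 vs {0.42, 0.38, 0.34, 0.49} → fail.
TA (methods 2·3): 0.64 vs {0.13, 0.38, 0.33, 0.49} → pass.
6 of 9 fail.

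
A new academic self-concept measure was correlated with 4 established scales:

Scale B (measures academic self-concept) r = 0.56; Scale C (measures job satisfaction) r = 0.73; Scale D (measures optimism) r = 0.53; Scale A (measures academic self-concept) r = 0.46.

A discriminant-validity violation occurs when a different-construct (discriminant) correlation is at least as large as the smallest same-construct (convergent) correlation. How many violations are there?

Convergent (same construct = academic self-concept): Scale B, Scale A.
Smallest convergent = 0.46. Discriminant values: 0.73, 0.53; count ≥ 0.46 → 2.

2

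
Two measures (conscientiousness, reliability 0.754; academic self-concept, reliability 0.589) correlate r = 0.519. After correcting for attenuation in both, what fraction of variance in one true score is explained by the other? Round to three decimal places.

Disattenuated r = 0.519 / √(0.754 × 0.589) = 0.519 / 0.6664 = 0.7788.
Shared true-score variance = 0.7788² = 0.6065 ≈ 0.607.

0.607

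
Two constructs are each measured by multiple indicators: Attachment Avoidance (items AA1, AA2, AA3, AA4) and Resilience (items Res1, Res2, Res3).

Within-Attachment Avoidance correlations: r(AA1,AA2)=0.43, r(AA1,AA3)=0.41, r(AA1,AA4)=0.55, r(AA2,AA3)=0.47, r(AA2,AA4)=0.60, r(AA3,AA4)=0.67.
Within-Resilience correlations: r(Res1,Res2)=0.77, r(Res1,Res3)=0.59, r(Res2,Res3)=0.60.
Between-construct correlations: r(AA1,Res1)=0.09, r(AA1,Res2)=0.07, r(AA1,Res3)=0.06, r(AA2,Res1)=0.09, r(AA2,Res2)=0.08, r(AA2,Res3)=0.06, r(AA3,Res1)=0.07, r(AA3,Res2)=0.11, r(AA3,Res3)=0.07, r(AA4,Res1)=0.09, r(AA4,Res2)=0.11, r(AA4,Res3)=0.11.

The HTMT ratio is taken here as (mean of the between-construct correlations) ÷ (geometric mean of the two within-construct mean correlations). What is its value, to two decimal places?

0.14

Between-construct mean = 1.01/12 = 0.0842.
Mean within-AA = 3.13/6 = 0.5217; mean within-Res = 1.96/3 = 0.6533.
Geometric mean = √(0.5217 × 0.6533) = 0.5838.
HTMT = 0.0842 / 0.5838 = 0.14.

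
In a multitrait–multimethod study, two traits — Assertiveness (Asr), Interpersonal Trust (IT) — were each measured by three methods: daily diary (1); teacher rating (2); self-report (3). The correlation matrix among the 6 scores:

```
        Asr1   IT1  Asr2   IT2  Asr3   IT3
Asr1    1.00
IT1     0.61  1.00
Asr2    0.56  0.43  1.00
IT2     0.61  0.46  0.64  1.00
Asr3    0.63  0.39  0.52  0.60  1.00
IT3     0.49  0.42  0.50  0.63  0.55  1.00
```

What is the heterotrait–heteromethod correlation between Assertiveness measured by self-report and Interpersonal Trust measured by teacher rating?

Different traits and methods: r(Asr3, IT2) = 0.60.

0.60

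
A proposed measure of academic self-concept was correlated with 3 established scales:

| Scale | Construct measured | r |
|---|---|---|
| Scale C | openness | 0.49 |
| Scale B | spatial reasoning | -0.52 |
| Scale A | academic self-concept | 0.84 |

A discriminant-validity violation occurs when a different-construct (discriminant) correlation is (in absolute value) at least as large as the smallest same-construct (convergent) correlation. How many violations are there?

0

Convergent (same construct = academic self-concept): Scale A.
Smallest convergent = 0.84. Discriminant |r|: 0.49, 0.52; count ≥ 0.84 → 0.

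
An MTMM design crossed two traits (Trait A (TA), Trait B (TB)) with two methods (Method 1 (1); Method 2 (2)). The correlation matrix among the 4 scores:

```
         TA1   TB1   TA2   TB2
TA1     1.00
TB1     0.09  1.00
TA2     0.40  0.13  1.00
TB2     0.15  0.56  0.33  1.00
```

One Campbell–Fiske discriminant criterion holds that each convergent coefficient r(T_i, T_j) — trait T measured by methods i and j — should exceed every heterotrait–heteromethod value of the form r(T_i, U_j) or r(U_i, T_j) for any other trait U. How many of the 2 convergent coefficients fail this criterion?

Convergent coefficients and their comparison sets:
TA (methods 1·2): 0.40 vs {0.15, 0.13} → pass.
TB (methods 1·2): 0.56 vs {0.13, 0.15} → pass.
0 of 2 fail.

0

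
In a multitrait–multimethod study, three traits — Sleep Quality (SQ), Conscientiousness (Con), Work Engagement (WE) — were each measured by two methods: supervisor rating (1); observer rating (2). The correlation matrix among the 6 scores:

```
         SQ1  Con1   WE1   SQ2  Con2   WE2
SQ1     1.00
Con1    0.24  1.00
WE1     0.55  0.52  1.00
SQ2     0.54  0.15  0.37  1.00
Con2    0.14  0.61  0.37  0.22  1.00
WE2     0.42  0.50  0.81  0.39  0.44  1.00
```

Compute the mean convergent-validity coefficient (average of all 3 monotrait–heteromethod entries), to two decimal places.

Convergent values: 0.54, 0.61, 0.81; mean = 1.96/3 = 0.65.

0.65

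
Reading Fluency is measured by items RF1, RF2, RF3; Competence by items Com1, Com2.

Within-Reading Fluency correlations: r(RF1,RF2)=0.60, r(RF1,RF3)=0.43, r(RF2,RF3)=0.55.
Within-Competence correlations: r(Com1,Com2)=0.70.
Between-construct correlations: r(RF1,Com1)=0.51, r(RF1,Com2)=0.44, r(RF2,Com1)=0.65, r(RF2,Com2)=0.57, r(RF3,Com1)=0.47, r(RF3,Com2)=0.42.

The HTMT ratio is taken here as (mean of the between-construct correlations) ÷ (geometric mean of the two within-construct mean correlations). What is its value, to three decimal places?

Mean between = 3.06/6 = 0.5100.
Mean within-RF = 1.58/3 = 0.5267; mean within-Com = 0.70/1 = 0.7000.
Geometric mean = √(0.5267 × 0.7000) = 0.6072.
HTMT = 0.5100 / 0.6072 = 0.840.

0.840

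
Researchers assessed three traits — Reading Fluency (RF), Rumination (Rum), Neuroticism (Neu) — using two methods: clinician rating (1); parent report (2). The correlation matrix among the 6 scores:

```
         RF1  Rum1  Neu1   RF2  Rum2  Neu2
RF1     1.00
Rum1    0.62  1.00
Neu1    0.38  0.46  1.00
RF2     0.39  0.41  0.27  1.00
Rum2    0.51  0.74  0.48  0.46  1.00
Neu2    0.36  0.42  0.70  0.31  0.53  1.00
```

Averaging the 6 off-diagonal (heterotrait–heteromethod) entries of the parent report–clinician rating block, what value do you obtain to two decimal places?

0.41

HTHM values (method 2 × method 1): 0.41, 0.27, 0.51, 0.48, 0.36, 0.42; mean = 2.45/6 = 0.41.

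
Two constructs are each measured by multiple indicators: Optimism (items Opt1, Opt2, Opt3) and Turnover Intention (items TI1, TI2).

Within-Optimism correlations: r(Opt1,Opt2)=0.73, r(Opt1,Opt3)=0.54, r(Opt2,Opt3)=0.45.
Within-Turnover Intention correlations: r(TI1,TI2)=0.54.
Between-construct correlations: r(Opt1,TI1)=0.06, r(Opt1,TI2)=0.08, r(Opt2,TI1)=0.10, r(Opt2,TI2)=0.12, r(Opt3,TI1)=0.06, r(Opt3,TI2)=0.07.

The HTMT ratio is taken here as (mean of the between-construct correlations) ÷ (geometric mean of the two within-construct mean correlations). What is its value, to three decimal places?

0.147

Between-construct mean = 0.49/6 = 0.0817.
Mean within-Opt = 1.72/3 = 0.5733; mean within-TI = 0.54/1 = 0.5400.
Geometric mean = √(0.5733 × 0.5400) = 0.5564.
HTMT = 0.0817 / 0.5564 = 0.147.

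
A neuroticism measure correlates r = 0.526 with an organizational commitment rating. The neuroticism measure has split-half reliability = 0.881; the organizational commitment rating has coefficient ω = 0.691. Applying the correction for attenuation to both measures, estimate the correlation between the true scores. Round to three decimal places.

0.674

r_true = r_obs / √(r_xx · r_yy) = 0.526 / √(0.881 × 0.691) = 0.526 / √0.608771 = 0.526 / 0.7802 ≈ 0.674.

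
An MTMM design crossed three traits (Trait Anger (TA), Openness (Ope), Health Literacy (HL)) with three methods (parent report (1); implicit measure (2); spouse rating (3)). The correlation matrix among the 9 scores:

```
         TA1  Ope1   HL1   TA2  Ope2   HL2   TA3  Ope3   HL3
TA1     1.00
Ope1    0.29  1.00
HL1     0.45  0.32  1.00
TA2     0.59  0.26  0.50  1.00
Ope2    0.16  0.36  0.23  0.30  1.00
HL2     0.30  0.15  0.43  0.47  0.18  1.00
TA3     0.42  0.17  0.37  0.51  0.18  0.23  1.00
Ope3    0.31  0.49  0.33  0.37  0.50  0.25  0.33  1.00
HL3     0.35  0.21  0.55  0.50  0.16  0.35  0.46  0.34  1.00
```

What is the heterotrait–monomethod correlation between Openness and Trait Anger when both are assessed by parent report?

Different traits, same method: r(Ope1, TA1) = 0.29.

0.29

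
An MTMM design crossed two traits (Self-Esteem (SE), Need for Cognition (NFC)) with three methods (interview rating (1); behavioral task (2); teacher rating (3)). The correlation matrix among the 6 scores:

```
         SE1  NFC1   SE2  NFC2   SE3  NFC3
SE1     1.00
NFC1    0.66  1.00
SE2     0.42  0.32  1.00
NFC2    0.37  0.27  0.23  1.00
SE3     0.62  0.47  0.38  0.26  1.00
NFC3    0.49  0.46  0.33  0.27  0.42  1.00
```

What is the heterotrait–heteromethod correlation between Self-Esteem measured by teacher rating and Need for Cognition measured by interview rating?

0.47

Different traits and methods: r(SE3, NFC1) = 0.47.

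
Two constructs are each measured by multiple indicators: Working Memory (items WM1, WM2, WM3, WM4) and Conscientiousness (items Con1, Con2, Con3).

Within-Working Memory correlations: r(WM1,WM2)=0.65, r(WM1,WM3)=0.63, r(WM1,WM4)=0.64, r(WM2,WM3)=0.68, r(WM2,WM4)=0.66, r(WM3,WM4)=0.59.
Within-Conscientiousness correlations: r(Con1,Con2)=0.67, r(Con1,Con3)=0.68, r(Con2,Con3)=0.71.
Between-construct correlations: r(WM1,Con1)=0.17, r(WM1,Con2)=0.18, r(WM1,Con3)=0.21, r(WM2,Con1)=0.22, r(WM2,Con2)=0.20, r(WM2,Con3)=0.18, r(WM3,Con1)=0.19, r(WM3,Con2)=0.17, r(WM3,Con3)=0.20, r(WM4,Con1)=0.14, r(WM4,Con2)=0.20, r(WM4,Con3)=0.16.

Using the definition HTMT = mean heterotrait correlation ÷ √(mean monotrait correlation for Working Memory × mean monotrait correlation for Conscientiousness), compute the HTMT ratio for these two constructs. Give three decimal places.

0.279

Mean between = 2.22/12 = 0.1850.
Mean within-WM = 3.85/6 = 0.6417; mean within-Con = 2.06/3 = 0.6867.
Geometric mean = √(0.6417 × 0.6867) = 0.6638.
HTMT = 0.1850 / 0.6638 = 0.279.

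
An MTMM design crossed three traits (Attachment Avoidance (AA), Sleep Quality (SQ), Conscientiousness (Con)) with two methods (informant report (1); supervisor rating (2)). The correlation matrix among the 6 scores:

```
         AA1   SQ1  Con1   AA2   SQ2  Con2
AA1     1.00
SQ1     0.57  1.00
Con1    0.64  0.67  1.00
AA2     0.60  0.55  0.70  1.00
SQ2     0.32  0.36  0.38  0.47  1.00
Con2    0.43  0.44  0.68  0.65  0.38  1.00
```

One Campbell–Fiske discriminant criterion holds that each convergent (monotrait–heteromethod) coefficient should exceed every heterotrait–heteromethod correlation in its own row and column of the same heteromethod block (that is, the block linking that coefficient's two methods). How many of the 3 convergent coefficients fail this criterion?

Each convergent coefficient versus the relevant comparison correlations:
AA (methods 1·2): 0.60 vs {0.32, 0.55, 0.43, 0.70} → fail.
SQ (methods 1·2): 0.36 vs {0.55, 0.32, 0.44, 0.38} → fail.
Con (methods 1·2): 0.68 vs {0.70, 0.43, 0.38, 0.44} → fail.
3 of 3 fail.

3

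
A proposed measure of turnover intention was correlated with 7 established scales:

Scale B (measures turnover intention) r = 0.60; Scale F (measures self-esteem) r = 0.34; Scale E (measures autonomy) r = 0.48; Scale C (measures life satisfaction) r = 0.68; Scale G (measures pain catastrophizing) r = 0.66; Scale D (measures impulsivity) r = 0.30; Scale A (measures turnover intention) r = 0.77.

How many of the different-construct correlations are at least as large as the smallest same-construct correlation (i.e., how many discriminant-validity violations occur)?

2

Convergent (same construct = turnover intention): Scale B, Scale A.
Smallest convergent = 0.60. Discriminant values: 0.34, 0.48, 0.68, 0.66, 0.30; count ≥ 0.60 → 2.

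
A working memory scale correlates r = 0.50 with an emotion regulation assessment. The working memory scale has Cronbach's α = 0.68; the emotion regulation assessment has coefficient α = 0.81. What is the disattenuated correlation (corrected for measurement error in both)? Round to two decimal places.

0.67

r_true = r_obs / √(r_xx · r_yy) = 0.50 / √(0.68 × 0.81) = 0.50 / √0.5508 = 0.50 / 0.7422 ≈ 0.67.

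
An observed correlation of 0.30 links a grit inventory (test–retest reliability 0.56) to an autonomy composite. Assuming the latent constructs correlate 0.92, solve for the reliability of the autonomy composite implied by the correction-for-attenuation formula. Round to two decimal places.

0.19

r_true = r_obs / √(r_xx · r_yy) ⇒ 0.92 = 0.30 / √(0.56 · r_yy).
√(0.56 · r_yy) = 0.30 / 0.92 = 0.3261; 0.56 · r_yy = 0.1063; r_yy = 0.1063 / 0.56 ≈ 0.19.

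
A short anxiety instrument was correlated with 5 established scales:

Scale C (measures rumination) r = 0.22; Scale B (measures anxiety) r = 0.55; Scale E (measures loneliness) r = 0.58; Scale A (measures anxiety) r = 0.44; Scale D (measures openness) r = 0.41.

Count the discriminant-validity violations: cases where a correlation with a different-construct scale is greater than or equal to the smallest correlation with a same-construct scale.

Convergent (same construct = anxiety): Scale B, Scale A.
Smallest convergent = 0.44. Discriminant values: 0.22, 0.58, 0.41; count ≥ 0.44 → 1.

1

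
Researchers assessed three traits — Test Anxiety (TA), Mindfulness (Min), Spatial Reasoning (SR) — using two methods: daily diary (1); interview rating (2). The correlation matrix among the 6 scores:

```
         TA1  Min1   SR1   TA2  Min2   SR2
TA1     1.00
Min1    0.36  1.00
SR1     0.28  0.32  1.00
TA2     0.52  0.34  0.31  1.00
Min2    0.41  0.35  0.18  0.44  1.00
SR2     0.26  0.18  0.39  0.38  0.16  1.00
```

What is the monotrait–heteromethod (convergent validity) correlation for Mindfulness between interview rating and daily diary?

Same trait (Min), different methods: r(Min2, Min1) = 0.35.

0.35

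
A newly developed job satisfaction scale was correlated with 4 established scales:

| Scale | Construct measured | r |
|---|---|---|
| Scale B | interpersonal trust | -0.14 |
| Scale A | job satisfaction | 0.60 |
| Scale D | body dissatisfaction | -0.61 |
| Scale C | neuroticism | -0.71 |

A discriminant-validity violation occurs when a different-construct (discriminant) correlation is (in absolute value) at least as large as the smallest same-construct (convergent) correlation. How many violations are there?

Convergent (same construct = job satisfaction): Scale A.
Smallest convergent = 0.60. Discriminant |r|: 0.14, 0.61, 0.71; count ≥ 0.60 → 2.

2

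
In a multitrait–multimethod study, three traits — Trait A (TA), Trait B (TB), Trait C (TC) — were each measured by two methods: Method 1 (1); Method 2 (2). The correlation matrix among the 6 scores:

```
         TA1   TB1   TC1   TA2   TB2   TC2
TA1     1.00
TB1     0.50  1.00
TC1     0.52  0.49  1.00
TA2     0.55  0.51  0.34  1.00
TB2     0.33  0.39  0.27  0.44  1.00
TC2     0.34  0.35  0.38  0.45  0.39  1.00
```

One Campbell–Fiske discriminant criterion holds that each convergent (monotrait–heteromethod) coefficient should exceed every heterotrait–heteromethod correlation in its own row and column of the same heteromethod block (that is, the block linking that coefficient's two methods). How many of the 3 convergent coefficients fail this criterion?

Each convergent coefficient versus the relevant comparison correlations:
TA (methods 1·2): 0.55 vs {0.33, 0.51, 0.34, 0.34} → pass.
TB (methods 1·2): 0.39 vs {0.51, 0.33, 0.35, 0.27} → fail.
TC (methods 1·2): 0.38 vs {0.34, 0.34, 0.27, 0.35} → pass.
1 of 3 fail.

1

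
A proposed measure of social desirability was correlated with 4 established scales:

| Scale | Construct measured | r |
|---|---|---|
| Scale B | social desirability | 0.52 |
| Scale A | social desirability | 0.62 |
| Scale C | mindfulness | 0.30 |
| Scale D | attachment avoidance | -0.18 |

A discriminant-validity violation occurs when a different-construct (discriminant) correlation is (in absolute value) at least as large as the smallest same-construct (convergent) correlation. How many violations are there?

Convergent (same construct = social desirability): Scale B, Scale A.
Smallest convergent = 0.52. Discriminant |r|: 0.30, 0.18; count ≥ 0.52 → 0.

0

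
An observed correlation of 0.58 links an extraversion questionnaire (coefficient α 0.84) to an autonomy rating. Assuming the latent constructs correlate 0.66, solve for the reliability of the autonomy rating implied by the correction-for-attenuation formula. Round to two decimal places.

r_true = r_obs / √(r_xx · r_yy) ⇒ 0.66 = 0.58 / √(0.84 · r_yy).
√(0.84 · r_yy) = 0.58 / 0.66 = 0.8788; 0.84 · r_yy = 0.7723; r_yy = 0.7723 / 0.84 ≈ 0.92.

0.92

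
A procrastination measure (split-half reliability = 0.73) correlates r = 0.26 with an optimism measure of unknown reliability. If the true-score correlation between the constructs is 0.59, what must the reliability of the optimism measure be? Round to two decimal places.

r_true = r_obs / √(r_xx · r_yy) ⇒ 0.59 = 0.26 / √(0.73 · r_yy).
√(0.73 · r_yy) = 0.26 / 0.59 = 0.4407; 0.73 · r_yy = 0.1942; r_yy = 0.1942 / 0.73 ≈ 0.27.

0.27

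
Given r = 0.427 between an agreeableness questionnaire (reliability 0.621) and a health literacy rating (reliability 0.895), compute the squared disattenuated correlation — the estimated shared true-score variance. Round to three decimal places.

0.328

Disattenuated r = 0.427 / √(0.621 × 0.895) = 0.427 / 0.7455 = 0.5728.
Shared true-score variance = 0.5728² = 0.3281 ≈ 0.328.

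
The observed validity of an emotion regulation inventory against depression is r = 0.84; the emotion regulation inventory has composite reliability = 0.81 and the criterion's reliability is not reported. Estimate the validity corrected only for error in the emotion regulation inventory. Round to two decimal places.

Single correction: r_c = r_obs / √r_xx = 0.84 / √0.81 = 0.84 / 0.9000 ≈ 0.93.

0.93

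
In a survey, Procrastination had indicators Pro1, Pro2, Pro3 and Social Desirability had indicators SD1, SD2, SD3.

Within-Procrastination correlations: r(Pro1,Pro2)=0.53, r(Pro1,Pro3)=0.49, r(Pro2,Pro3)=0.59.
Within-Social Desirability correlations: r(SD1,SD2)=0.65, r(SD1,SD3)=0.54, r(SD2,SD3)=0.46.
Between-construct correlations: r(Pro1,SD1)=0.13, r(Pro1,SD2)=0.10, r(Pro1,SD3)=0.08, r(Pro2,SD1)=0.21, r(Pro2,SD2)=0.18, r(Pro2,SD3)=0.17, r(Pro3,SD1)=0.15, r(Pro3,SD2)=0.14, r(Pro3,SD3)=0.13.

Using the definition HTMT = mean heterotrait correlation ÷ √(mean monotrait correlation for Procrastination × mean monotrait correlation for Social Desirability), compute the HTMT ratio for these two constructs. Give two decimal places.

Between-construct mean = 1.29/9 = 0.1433.
Mean within-Pro = 1.61/3 = 0.5367; mean within-SD = 1.65/3 = 0.5500.
Geometric mean = √(0.5367 × 0.5500) = 0.5433.
HTMT = 0.1433 / 0.5433 = 0.26.

0.26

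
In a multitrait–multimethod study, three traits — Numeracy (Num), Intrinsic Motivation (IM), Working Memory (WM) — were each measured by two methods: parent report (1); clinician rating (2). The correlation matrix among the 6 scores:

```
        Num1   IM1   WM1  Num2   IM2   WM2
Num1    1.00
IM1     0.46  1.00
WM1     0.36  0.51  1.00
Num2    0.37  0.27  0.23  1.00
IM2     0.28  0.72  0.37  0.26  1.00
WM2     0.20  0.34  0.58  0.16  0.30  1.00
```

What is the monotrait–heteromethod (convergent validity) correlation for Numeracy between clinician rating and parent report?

0.37

Same trait (Num), different methods: r(Num2, Num1) = 0.37.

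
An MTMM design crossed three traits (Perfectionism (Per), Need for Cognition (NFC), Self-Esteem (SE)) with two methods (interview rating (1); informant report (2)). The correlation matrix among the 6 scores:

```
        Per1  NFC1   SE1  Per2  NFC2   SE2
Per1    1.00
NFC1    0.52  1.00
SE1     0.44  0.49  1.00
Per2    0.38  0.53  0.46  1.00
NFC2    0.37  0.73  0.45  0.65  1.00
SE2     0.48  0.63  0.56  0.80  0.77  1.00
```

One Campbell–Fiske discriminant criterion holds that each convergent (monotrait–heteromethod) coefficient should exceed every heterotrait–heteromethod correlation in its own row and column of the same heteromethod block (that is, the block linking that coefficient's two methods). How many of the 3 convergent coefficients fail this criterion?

2

Convergent coefficients and their comparison sets:
Per (methods 1·2): 0.38 vs {0.37, 0.53, 0.48, 0.46} → fail.
NFC (methods 1·2): 0.73 vs {0.53, 0.37, 0.63, 0.45} → pass.
SE (methods 1·2): 0.56 vs {0.46, 0.48, 0.45, 0.63} → fail.
2 of 3 fail.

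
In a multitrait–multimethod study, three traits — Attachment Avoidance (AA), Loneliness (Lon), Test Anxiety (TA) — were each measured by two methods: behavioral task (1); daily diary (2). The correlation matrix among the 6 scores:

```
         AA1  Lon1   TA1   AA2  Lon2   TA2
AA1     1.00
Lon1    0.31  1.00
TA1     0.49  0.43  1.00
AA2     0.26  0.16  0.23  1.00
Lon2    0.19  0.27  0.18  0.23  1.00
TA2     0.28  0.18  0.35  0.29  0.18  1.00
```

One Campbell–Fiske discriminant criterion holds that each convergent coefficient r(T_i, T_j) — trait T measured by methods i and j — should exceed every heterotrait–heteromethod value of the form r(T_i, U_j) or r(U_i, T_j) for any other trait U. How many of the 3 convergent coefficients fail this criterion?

1

Checking each validity diagonal entry against its comparison values:
AA (methods 1·2): 0.26 vs {0.19, 0.16, 0.28, 0.23} → fail.
Lon (methods 1·2): 0.27 vs {0.16, 0.19, 0.18, 0.18} → pass.
TA (methods 1·2): 0.35 vs {0.23, 0.28, 0.18, 0.18} → pass.
1 of 3 fail.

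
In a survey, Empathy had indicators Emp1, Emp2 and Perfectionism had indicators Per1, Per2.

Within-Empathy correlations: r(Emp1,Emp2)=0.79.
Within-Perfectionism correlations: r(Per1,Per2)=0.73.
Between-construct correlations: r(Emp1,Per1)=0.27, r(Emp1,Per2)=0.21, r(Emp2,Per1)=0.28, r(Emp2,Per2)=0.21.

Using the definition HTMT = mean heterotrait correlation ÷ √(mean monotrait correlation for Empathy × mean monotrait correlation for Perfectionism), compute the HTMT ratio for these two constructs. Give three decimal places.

0.319

Mean between = 0.97/4 = 0.2425.
Mean within-Emp = 0.79/1 = 0.7900; mean within-Per = 0.73/1 = 0.7300.
Geometric mean = √(0.7900 × 0.7300) = 0.7594.
HTMT = 0.2425 / 0.7594 = 0.319.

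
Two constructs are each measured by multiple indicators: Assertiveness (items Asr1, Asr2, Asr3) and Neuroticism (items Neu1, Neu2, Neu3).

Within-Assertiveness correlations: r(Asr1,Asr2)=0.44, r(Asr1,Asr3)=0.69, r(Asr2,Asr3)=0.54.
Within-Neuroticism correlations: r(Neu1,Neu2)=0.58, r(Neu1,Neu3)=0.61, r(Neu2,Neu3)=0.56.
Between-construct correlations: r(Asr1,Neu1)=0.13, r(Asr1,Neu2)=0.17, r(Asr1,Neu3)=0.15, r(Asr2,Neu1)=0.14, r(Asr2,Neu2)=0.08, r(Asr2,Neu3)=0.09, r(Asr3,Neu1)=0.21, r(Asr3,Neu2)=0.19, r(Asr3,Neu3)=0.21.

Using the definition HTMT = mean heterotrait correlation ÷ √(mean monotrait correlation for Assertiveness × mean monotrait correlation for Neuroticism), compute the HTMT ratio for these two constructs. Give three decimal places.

Mean between = 1.37/9 = 0.1522.
Mean within-Asr = 1.67/3 = 0.5567; mean within-Neu = 1.75/3 = 0.5833.
Geometric mean = √(0.5567 × 0.5833) = 0.5698.
HTMT = 0.1522 / 0.5698 = 0.267.

0.267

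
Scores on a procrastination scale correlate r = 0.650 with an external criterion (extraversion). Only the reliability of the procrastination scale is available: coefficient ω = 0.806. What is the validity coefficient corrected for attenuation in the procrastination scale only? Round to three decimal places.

Single correction: r_c = r_obs / √r_xx = 0.650 / √0.806 = 0.650 / 0.8978 ≈ 0.724.

0.724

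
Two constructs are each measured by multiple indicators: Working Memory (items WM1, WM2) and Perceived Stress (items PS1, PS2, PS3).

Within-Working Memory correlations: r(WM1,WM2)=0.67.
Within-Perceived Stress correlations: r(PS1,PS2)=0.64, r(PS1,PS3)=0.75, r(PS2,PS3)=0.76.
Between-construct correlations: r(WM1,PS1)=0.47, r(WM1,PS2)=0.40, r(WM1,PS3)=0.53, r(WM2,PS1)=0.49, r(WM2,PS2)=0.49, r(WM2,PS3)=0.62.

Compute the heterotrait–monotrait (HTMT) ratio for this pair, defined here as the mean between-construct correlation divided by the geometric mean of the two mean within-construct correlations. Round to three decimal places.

0.722

Mean between = 3.00/6 = 0.5000.
Mean within-WM = 0.67/1 = 0.6700; mean within-PS = 2.15/3 = 0.7167.
Geometric mean = √(0.6700 × 0.7167) = 0.6930.
HTMT = 0.5000 / 0.6930 = 0.722.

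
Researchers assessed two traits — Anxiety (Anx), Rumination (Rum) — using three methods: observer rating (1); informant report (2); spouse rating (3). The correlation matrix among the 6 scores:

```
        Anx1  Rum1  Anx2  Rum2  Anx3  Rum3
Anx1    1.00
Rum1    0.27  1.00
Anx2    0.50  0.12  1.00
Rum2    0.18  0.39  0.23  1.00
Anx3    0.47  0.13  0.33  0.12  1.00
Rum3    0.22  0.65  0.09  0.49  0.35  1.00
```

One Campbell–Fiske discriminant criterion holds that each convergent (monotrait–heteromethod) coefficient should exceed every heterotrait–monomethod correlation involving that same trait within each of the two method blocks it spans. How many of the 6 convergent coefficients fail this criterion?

1

Convergent coefficients and their comparison sets:
Anx (methods 1·2): 0.50 vs {0.27, 0.23} → pass.
Anx (methods 1·3): 0.47 vs {0.27, 0.35} → pass.
Anx (methods 2·3): 0.33 vs {0.23, 0.35} → fail.
Rum (methods 1·2): 0.39 vs {0.27, 0.23} → pass.
Rum (methods 1·3): 0.65 vs {0.27, 0.35} → pass.
Rum (methods 2·3): 0.49 vs {0.23, 0.35} → pass.
1 of 6 fail.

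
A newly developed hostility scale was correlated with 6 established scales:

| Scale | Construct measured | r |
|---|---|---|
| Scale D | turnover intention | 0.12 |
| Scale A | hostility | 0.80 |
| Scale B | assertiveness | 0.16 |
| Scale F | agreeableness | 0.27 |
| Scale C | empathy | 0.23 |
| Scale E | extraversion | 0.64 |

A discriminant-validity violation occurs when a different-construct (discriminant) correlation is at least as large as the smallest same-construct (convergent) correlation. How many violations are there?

0

Convergent (same construct = hostility): Scale A.
Smallest convergent = 0.80. Discriminant values: 0.12, 0.16, 0.27, 0.23, 0.64; count ≥ 0.80 → 0.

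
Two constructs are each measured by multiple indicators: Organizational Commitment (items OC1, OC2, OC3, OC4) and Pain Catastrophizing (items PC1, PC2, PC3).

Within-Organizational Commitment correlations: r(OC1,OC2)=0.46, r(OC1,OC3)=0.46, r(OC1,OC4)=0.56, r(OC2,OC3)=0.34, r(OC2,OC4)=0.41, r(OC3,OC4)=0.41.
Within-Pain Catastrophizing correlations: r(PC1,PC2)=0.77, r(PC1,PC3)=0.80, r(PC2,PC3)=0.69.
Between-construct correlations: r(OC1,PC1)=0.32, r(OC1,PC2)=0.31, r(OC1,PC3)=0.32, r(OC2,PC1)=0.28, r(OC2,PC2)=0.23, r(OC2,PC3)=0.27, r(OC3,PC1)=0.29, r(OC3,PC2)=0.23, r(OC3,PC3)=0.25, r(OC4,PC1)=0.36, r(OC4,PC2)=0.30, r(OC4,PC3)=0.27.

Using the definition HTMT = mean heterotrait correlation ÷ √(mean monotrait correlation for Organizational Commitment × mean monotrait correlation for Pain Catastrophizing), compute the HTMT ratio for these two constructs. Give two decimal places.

Mean between = 3.43/12 = 0.2858.
Mean within-OC = 2.64/6 = 0.4400; mean within-PC = 2.26/3 = 0.7533.
Geometric mean = √(0.4400 × 0.7533) = 0.5757.
HTMT = 0.2858 / 0.5757 = 0.50.

0.50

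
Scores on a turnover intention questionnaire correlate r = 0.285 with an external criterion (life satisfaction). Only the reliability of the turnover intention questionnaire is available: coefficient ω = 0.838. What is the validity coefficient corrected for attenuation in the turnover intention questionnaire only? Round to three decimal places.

0.311

Single correction: r_c = r_obs / √r_xx = 0.285 / √0.838 = 0.285 / 0.9154 ≈ 0.311.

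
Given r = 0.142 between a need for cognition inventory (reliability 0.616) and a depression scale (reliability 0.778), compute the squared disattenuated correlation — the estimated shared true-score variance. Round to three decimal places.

Disattenuated r = 0.142 / √(0.616 × 0.778) = 0.142 / 0.6923 = 0.2051.
Shared true-score variance = 0.2051² = 0.0421 ≈ 0.042.

0.042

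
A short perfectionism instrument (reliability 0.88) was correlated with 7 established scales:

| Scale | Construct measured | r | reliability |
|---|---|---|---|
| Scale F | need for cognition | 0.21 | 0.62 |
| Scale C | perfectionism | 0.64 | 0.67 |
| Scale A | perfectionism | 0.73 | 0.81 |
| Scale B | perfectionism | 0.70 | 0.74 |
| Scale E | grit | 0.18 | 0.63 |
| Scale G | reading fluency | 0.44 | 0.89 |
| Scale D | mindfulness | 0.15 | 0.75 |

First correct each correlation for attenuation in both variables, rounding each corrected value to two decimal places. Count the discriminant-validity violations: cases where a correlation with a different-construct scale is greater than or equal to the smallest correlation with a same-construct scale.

0

Disattenuated r (r / √(r_scale · r_new)):
  Scale F (disc): 0.21 / √(0.62·0.88) = 0.28
  Scale C (conv): 0.64 / √(0.67·0.88) = 0.83
  Scale A (conv): 0.73 / √(0.81·0.88) = 0.86
  Scale B (conv): 0.70 / √(0.74·0.88) = 0.87
  Scale E (disc): 0.18 / √(0.63·0.88) = 0.24
  Scale G (disc): 0.44 / √(0.89·0.88) = 0.50
  Scale D (disc): 0.15 / √(0.75·0.88) = 0.18
Smallest convergent = 0.83. Discriminant values: 0.28, 0.24, 0.50, 0.18; count ≥ 0.83 → 0.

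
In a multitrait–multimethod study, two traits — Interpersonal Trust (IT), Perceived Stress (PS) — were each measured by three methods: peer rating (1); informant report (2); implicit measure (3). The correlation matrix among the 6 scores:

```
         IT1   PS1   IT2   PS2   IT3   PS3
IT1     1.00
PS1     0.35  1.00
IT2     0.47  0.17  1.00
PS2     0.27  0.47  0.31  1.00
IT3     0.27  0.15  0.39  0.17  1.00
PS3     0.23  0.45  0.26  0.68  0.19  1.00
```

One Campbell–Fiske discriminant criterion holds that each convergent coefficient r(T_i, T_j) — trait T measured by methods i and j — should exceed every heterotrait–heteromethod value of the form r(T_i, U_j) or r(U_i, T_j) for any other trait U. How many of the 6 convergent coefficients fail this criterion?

Each convergent coefficient versus the relevant comparison correlations:
IT (methods 1·2): 0.47 vs {0.27, 0.17} → pass.
IT (methods 1·3): 0.27 vs {0.23, 0.15} → pass.
IT (methods 2·3): 0.39 vs {0.26, 0.17} → pass.
PS (methods 1·2): 0.47 vs {0.17, 0.27} → pass.
PS (methods 1·3): 0.45 vs {0.15, 0.23} → pass.
PS (methods 2·3): 0.68 vs {0.17, 0.26} → pass.
0 of 6 fail.

0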